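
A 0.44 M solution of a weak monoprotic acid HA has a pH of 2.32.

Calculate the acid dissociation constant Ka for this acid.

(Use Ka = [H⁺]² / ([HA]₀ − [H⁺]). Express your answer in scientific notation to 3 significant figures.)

[H⁺] = 10^(−pH) = 10^(−2.32) = 4.786e-03 M. For HA ⇌ H⁺ + A⁻, Ka = [H⁺][A⁻]/[HA] = [H⁺]² / ([HA]₀ − [H⁺]) = (4.786e-03)² / (0.44 − 4.786e-03) = 5.26e-05.

K_a = 5.26e-05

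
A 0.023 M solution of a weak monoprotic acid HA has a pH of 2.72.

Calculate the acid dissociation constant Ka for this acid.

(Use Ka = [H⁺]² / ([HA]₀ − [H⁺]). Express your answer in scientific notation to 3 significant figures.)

[H⁺] = 10^(−pH) = 10^(−2.72) = 1.905e-03 M. For HA ⇌ H⁺ + A⁻, Ka = [H⁺][A⁻]/[HA] = [H⁺]² / ([HA]₀ − [H⁺]) = (1.905e-03)² / (0.023 − 1.905e-03) = 1.72e-04.

K_a = 1.72e-04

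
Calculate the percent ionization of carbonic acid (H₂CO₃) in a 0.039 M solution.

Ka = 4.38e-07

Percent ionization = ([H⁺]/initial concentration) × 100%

Using Ka equilibrium: x² + Ka×x - Ka×C = 0. Solving: [H⁺] = 1.3048e-04. Percent = (1.3048e-04/0.039) × 100

Percent ionization = 0.335%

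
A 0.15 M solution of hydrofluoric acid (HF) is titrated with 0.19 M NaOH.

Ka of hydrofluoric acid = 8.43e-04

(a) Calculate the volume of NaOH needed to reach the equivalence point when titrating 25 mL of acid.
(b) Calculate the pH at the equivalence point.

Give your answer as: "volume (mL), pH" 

moles acid = 0.15 × 25/1000 = 0.00375 mol; V_base = moles/0.19 × 1000 = 19.7 mL. At equivalence only the conjugate base is present: [A⁻] = 0.00375/0.045 = 8.3824e-02 M. Kb = Kw/Ka = 1.19e-11; [OH⁻] = √(Kb × [A⁻]) = 9.9717e-07; pOH = 6.00; pH = 14 - pOH = 8.00.

V = 19.7 mL, pH = 8.00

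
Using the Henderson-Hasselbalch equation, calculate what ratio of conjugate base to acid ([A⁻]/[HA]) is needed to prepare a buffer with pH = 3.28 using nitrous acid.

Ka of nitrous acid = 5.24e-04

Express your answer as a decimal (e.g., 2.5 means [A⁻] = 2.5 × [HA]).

pKa = -log(5.24e-04) = 3.2807. pH = pKa + log([A⁻]/[HA]), so log([A⁻]/[HA]) = pH − pKa = 3.28 − 3.2807 = -0.0007. [A⁻]/[HA] = 10^(-0.0007) = 0.998

[A⁻]/[HA] = 0.998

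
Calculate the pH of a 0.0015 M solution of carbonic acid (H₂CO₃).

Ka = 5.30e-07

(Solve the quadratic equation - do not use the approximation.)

x² + Ka×x - Ka×C = 0. Using quadratic formula: [H⁺] = 2.7932e-05

pH = 4.55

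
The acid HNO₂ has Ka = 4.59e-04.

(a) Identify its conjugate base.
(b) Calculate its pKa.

(a) The conjugate base is formed by removing one H⁺ from HNO₂, giving NO₂⁻. (b) pKa = -log(Ka) = -log(4.59e-04) = 3.34.

Conjugate base: NO₂⁻; pK_a = 3.34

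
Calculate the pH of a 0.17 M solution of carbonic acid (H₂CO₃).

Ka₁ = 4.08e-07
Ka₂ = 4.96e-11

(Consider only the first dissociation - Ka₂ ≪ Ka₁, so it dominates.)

First dissociation dominates. From Ka₁ = [H⁺][HA⁻]/[H₂A], x² + Ka₁·x − Ka₁·C = 0 with C = 0.17 M and Ka₁ = 4.08e-07. Solving: [H⁺] = (−Ka₁ + √(Ka₁² + 4·Ka₁·C)) / 2 = 2.6316e-04 M. pH = -log(2.6316e-04) = 3.58.

pH = 3.58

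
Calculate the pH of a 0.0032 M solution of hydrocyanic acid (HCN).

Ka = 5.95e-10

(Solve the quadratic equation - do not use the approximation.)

x² + Ka×x - Ka×C = 0. Using quadratic formula: [H⁺] = 1.3796e-06

pH = 5.86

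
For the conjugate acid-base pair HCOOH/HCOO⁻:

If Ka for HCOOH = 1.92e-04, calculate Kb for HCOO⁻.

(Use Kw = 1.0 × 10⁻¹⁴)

For a conjugate pair Ka × Kb = Kw, so Kb = Kw/Ka = 1.0 × 10⁻¹⁴ / 1.92e-04 = 5.21e-11.

K_b = 5.21e-11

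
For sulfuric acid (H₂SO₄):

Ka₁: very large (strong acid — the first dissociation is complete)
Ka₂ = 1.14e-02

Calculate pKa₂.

pKa₂ = -log(Ka₂) = -log(1.14e-02) = 1.94.

pK_{a2} = 1.94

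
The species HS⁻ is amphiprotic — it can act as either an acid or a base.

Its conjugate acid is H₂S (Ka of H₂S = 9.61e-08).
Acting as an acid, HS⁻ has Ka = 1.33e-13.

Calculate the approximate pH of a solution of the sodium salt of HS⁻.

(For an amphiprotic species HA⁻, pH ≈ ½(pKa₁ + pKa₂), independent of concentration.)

pKa₁ = -log(9.61e-08) = 7.02; pKa₂ = -log(1.33e-13) = 12.88. For an amphiprotic species, pH ≈ ½(pKa₁ + pKa₂) = ½(7.02 + 12.88) = 9.95.

pH = 9.95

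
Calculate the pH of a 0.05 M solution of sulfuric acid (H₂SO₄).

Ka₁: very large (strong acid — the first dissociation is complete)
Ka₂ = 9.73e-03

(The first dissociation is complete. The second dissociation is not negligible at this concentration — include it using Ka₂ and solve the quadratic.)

First dissociation is complete: [H⁺]₀ = [HSO₄⁻]₀ = C = 0.05 M. Second dissociation HSO₄⁻ ⇌ H⁺ + SO₄²⁻: let x = [SO₄²⁻]. Ka₂ = (C + x)·x / (C − x) = 9.73e-03 → x² + (C + Ka₂)·x − Ka₂·C = 0 → x² + 0.05973·x − 4.865e-04 = 0. x = (−0.05973 + √(0.05973² + 4 × 4.865e-04)) / 2 = 7.2621e-03 M. [H⁺] = C + x = 0.05 + 7.2621e-03 = 5.7262e-02 M. pH = -log(5.7262e-02) = 1.24.

pH = 1.24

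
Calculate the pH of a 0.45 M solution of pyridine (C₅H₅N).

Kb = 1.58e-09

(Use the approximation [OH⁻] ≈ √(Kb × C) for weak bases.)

[OH⁻] = √(Kb × C) = √(1.58e-09 × 0.45) = 2.6665e-05. pOH = 4.57, pH = 14 - pOH

pH = 9.43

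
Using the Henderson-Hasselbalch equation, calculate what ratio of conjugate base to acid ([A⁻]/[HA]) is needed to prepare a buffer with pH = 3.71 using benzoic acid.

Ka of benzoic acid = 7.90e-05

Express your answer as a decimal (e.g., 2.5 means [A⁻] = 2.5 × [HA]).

pKa = -log(7.90e-05) = 4.1024. pH = pKa + log([A⁻]/[HA]), so log([A⁻]/[HA]) = pH − pKa = 3.71 − 4.1024 = -0.3924. [A⁻]/[HA] = 10^(-0.3924) = 0.405

[A⁻]/[HA] = 0.405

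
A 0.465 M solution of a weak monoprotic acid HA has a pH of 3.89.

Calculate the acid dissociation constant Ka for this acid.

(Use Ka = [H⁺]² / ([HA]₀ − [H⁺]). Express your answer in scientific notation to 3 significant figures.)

[H⁺] = 10^(−pH) = 10^(−3.89) = 1.288e-04 M. For HA ⇌ H⁺ + A⁻, Ka = [H⁺][A⁻]/[HA] = [H⁺]² / ([HA]₀ − [H⁺]) = (1.288e-04)² / (0.465 − 1.288e-04) = 3.57e-08.

K_a = 3.57e-08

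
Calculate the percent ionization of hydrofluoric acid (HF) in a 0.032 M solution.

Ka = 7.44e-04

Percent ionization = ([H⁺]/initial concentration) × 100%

Using Ka equilibrium: x² + Ka×x - Ka×C = 0. Solving: [H⁺] = 4.5215e-03. Percent = (4.5215e-03/0.032) × 100

Percent ionization = 14.1%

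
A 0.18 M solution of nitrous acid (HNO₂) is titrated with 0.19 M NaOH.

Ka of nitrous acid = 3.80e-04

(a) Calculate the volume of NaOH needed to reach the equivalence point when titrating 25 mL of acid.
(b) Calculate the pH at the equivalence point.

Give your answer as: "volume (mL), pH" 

moles acid = 0.18 × 25/1000 = 0.0045 mol; V_base = moles/0.19 × 1000 = 23.7 mL. At equivalence only the conjugate base is present: [A⁻] = 0.0045/0.049 = 9.2432e-02 M. Kb = Kw/Ka = 2.63e-11; [OH⁻] = √(Kb × [A⁻]) = 1.5596e-06; pOH = 5.81; pH = 14 - pOH = 8.19.

V = 23.7 mL, pH = 8.19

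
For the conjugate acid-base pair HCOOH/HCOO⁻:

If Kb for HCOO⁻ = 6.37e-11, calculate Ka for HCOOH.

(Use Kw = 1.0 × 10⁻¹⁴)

For a conjugate pair Ka × Kb = Kw, so Ka = Kw/Kb = 1.0 × 10⁻¹⁴ / 6.37e-11 = 1.57e-04.

K_a = 1.57e-04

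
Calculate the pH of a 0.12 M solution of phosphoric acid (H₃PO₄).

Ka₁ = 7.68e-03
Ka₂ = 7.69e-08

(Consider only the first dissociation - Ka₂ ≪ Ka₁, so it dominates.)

First dissociation dominates. From Ka₁ = [H⁺][HA⁻]/[H₂A], x² + Ka₁·x − Ka₁·C = 0 with C = 0.12 M and Ka₁ = 7.68e-03. Solving: [H⁺] = (−Ka₁ + √(Ka₁² + 4·Ka₁·C)) / 2 = 2.6760e-02 M. pH = -log(2.6760e-02) = 1.57.

pH = 1.57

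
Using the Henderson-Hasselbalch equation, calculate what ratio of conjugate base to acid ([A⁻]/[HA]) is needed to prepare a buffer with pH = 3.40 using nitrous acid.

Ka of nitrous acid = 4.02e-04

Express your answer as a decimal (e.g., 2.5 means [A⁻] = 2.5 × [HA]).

pKa = -log(4.02e-04) = 3.3958. pH = pKa + log([A⁻]/[HA]), so log([A⁻]/[HA]) = pH − pKa = 3.40 − 3.3958 = 0.0042. [A⁻]/[HA] = 10^(0.0042) = 1.01

[A⁻]/[HA] = 1.01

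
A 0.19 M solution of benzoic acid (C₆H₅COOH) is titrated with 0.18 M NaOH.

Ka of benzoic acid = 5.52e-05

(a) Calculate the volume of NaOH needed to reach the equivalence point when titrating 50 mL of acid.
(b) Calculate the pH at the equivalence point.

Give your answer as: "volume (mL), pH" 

moles acid = 0.19 × 50/1000 = 0.0095 mol; V_base = moles/0.18 × 1000 = 52.8 mL. At equivalence only the conjugate base is present: [A⁻] = 0.0095/0.103 = 9.2432e-02 M. Kb = Kw/Ka = 1.81e-10; [OH⁻] = √(Kb × [A⁻]) = 4.0921e-06; pOH = 5.39; pH = 14 - pOH = 8.61.

V = 52.8 mL, pH = 8.61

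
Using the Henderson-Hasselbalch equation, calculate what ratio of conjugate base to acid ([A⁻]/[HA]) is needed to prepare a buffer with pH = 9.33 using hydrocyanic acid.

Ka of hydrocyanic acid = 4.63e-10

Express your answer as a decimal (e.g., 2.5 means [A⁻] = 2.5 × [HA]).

pKa = -log(4.63e-10) = 9.3344. pH = pKa + log([A⁻]/[HA]), so log([A⁻]/[HA]) = pH − pKa = 9.33 − 9.3344 = -0.0044. [A⁻]/[HA] = 10^(-0.0044) = 0.990

[A⁻]/[HA] = 0.990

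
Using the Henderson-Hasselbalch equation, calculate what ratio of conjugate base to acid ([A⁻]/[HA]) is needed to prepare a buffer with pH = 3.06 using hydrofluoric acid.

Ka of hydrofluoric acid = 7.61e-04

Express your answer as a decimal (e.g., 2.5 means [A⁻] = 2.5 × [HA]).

pKa = -log(7.61e-04) = 3.1186. pH = pKa + log([A⁻]/[HA]), so log([A⁻]/[HA]) = pH − pKa = 3.06 − 3.1186 = -0.0586. [A⁻]/[HA] = 10^(-0.0586) = 0.874

[A⁻]/[HA] = 0.874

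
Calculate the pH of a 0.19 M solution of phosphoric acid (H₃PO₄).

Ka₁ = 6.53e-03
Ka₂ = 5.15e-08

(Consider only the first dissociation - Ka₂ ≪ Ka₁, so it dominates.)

First dissociation dominates. From Ka₁ = [H⁺][HA⁻]/[H₂A], x² + Ka₁·x − Ka₁·C = 0 with C = 0.19 M and Ka₁ = 6.53e-03. Solving: [H⁺] = (−Ka₁ + √(Ka₁² + 4·Ka₁·C)) / 2 = 3.2110e-02 M. pH = -log(3.2110e-02) = 1.49.

pH = 1.49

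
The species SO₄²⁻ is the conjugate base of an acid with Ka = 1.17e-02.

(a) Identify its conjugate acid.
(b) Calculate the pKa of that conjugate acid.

(a) The conjugate acid is formed by adding one H⁺ to SO₄²⁻, giving HSO₄⁻. (b) pKa = -log(Ka) = -log(1.17e-02) = 1.93.

Conjugate acid: HSO₄⁻; pK_a = 1.93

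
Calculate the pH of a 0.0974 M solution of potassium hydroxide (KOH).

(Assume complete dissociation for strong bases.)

[OH⁻] = 0.0974 M for strong base. pOH = -log[OH⁻] = 1.01, pH = 14 - pOH

pH = 12.99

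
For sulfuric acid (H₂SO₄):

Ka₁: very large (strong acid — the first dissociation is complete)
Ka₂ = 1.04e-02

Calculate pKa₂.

pKa₂ = -log(Ka₂) = -log(1.04e-02) = 1.98.

pK_{a2} = 1.98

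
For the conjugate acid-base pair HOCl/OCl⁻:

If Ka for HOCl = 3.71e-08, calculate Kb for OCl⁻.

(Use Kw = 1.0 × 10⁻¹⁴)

For a conjugate pair Ka × Kb = Kw, so Kb = Kw/Ka = 1.0 × 10⁻¹⁴ / 3.71e-08 = 2.70e-07.

K_b = 2.70e-07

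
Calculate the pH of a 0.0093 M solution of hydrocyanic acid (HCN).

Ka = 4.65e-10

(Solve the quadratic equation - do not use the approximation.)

x² + Ka×x - Ka×C = 0. Using quadratic formula: [H⁺] = 2.0793e-06

pH = 5.68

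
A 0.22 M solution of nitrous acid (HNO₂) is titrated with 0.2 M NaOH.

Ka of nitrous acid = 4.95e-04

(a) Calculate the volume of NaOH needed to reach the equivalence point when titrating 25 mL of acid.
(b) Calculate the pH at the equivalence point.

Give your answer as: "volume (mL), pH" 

moles acid = 0.22 × 25/1000 = 0.0055 mol; V_base = moles/0.2 × 1000 = 27.5 mL. At equivalence only the conjugate base is present: [A⁻] = 0.0055/0.052 = 1.0476e-01 M. Kb = Kw/Ka = 2.02e-11; [OH⁻] = √(Kb × [A⁻]) = 1.4548e-06; pOH = 5.84; pH = 14 - pOH = 8.16.

V = 27.5 mL, pH = 8.16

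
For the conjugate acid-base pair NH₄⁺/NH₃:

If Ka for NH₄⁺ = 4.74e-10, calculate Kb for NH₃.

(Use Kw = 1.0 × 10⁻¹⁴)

For a conjugate pair Ka × Kb = Kw, so Kb = Kw/Ka = 1.0 × 10⁻¹⁴ / 4.74e-10 = 2.11e-05.

K_b = 2.11e-05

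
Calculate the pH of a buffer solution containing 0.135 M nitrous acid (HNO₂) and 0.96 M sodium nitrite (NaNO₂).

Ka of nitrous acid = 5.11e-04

pKa = -log(5.11e-04) = 3.29. pH = pKa + log([A⁻]/[HA]) = 3.29 + log(0.96/0.135)

pH = 4.14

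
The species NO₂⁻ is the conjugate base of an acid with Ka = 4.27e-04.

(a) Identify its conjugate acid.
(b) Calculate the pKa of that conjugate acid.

(a) The conjugate acid is formed by adding one H⁺ to NO₂⁻, giving HNO₂. (b) pKa = -log(Ka) = -log(4.27e-04) = 3.37.

Conjugate acid: HNO₂; pK_a = 3.37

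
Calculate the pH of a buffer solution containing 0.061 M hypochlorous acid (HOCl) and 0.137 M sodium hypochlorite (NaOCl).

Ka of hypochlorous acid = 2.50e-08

pKa = -log(2.50e-08) = 7.60. pH = pKa + log([A⁻]/[HA]) = 7.60 + log(0.137/0.061)

pH = 7.95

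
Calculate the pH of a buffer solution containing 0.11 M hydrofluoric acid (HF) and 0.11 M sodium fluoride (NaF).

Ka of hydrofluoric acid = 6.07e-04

pKa = -log(6.07e-04) = 3.22. pH = pKa + log([A⁻]/[HA]) = 3.22 + log(0.11/0.11)

pH = 3.22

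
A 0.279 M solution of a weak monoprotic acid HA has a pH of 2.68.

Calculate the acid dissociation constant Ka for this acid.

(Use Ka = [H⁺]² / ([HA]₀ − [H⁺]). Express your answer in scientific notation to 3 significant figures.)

[H⁺] = 10^(−pH) = 10^(−2.68) = 2.089e-03 M. For HA ⇌ H⁺ + A⁻, Ka = [H⁺][A⁻]/[HA] = [H⁺]² / ([HA]₀ − [H⁺]) = (2.089e-03)² / (0.279 − 2.089e-03) = 1.58e-05.

K_a = 1.58e-05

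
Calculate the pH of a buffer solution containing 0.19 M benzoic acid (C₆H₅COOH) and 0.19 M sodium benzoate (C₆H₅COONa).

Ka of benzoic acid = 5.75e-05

pKa = -log(5.75e-05) = 4.24. pH = pKa + log([A⁻]/[HA]) = 4.24 + log(0.19/0.19)

pH = 4.24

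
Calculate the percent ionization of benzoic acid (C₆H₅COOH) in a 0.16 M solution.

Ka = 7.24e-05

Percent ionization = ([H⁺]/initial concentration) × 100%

Using Ka equilibrium: x² + Ka×x - Ka×C = 0. Solving: [H⁺] = 3.3675e-03. Percent = (3.3675e-03/0.16) × 100

Percent ionization = 2.1%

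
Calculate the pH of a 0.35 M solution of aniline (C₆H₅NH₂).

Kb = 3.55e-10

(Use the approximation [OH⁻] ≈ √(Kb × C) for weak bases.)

[OH⁻] = √(Kb × C) = √(3.55e-10 × 0.35) = 1.1147e-05. pOH = 4.95, pH = 14 - pOH

pH = 9.05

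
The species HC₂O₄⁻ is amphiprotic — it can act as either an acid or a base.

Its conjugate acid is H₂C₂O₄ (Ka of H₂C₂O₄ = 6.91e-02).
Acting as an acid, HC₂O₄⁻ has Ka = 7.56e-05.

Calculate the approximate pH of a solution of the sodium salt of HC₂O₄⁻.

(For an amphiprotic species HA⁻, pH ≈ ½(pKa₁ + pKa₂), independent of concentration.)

pKa₁ = -log(6.91e-02) = 1.16; pKa₂ = -log(7.56e-05) = 4.12. For an amphiprotic species, pH ≈ ½(pKa₁ + pKa₂) = ½(1.16 + 4.12) = 2.64.

pH = 2.64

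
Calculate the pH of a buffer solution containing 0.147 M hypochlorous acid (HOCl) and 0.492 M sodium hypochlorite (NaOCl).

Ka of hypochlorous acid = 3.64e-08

pKa = -log(3.64e-08) = 7.44. pH = pKa + log([A⁻]/[HA]) = 7.44 + log(0.492/0.147)

pH = 7.96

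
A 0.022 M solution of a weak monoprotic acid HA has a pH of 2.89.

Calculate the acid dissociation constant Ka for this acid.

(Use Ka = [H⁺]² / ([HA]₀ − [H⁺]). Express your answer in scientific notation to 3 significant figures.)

[H⁺] = 10^(−pH) = 10^(−2.89) = 1.288e-03 M. For HA ⇌ H⁺ + A⁻, Ka = [H⁺][A⁻]/[HA] = [H⁺]² / ([HA]₀ − [H⁺]) = (1.288e-03)² / (0.022 − 1.288e-03) = 8.01e-05.

K_a = 8.01e-05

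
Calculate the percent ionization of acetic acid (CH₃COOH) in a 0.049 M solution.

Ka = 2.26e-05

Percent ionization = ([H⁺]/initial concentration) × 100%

Using Ka equilibrium: x² + Ka×x - Ka×C = 0. Solving: [H⁺] = 1.0411e-03. Percent = (1.0411e-03/0.049) × 100

Percent ionization = 2.12%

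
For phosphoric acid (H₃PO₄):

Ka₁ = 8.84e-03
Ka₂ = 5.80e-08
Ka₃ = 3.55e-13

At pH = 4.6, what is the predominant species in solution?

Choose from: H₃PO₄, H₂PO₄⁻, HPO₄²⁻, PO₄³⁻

pKa₁ = 2.05, pKa₂ = 7.24, pKa₃ = 12.45. For a polyprotic acid the predominant species crosses at each pKa: below pKa_n the protonated form dominates, above it the deprotonated form does. At pH = 4.6, the predominant species is H₂PO₄⁻.

H₂PO₄⁻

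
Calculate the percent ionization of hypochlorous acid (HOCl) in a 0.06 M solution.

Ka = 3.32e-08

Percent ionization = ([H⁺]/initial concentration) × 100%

Using Ka equilibrium: x² + Ka×x - Ka×C = 0. Solving: [H⁺] = 4.4615e-05. Percent = (4.4615e-05/0.06) × 100

Percent ionization = 0.0744%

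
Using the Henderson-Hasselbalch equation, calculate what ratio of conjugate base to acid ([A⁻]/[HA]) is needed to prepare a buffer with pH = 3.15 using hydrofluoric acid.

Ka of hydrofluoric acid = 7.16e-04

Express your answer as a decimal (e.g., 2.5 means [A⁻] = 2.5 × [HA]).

pKa = -log(7.16e-04) = 3.1451. pH = pKa + log([A⁻]/[HA]), so log([A⁻]/[HA]) = pH − pKa = 3.15 − 3.1451 = 0.0049. [A⁻]/[HA] = 10^(0.0049) = 1.01

[A⁻]/[HA] = 1.01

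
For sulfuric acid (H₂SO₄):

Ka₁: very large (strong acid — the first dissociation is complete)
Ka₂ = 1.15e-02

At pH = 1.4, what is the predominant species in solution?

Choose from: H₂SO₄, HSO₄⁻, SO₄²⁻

The first dissociation is complete, so H₂SO₄ itself is never the predominant species in water; pKa₂ = -log(1.15e-02) = 1.94. For a polyprotic acid the predominant species crosses at each pKa: below pKa_n the protonated form dominates, above it the deprotonated form does. At pH = 1.4, the predominant species is HSO₄⁻.

HSO₄⁻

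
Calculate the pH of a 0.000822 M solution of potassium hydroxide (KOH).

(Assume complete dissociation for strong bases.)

[OH⁻] = 0.000822 M for strong base. pOH = -log[OH⁻] = 3.09, pH = 14 - pOH

pH = 10.91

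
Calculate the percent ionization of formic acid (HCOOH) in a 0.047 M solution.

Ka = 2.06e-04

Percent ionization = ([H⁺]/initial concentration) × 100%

Using Ka equilibrium: x² + Ka×x - Ka×C = 0. Solving: [H⁺] = 3.0103e-03. Percent = (3.0103e-03/0.047) × 100

Percent ionization = 6.4%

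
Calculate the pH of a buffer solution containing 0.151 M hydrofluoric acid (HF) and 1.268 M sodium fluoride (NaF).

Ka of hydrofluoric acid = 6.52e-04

pKa = -log(6.52e-04) = 3.19. pH = pKa + log([A⁻]/[HA]) = 3.19 + log(1.268/0.151)

pH = 4.11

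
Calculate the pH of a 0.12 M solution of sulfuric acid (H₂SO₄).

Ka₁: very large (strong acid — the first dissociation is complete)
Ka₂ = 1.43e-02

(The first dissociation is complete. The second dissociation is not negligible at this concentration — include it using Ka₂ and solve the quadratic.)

First dissociation is complete: [H⁺]₀ = [HSO₄⁻]₀ = C = 0.12 M. Second dissociation HSO₄⁻ ⇌ H⁺ + SO₄²⁻: let x = [SO₄²⁻]. Ka₂ = (C + x)·x / (C − x) = 1.43e-02 → x² + (C + Ka₂)·x − Ka₂·C = 0 → x² + 0.13430·x − 1.716e-03 = 0. x = (−0.13430 + √(0.13430² + 4 × 1.716e-03)) / 2 = 1.1749e-02 M. [H⁺] = C + x = 0.12 + 1.1749e-02 = 1.3175e-01 M. pH = -log(1.3175e-01) = 0.88.

pH = 0.88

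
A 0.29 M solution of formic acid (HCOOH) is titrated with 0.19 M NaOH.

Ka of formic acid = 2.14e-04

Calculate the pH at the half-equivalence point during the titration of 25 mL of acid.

At half-equivalence [HA] = [A⁻], so Henderson-Hasselbalch gives pH = pKa = -log(2.14e-04) = 3.67.

pH = pKa = 3.67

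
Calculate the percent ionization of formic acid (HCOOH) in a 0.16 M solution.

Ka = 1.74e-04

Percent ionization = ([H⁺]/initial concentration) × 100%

Using Ka equilibrium: x² + Ka×x - Ka×C = 0. Solving: [H⁺] = 5.1901e-03. Percent = (5.1901e-03/0.16) × 100

Percent ionization = 3.24%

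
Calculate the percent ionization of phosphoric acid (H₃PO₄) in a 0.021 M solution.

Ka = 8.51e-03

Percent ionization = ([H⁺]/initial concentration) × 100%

Using Ka equilibrium: x² + Ka×x - Ka×C = 0. Solving: [H⁺] = 9.7741e-03. Percent = (9.7741e-03/0.021) × 100

Percent ionization = 46.5%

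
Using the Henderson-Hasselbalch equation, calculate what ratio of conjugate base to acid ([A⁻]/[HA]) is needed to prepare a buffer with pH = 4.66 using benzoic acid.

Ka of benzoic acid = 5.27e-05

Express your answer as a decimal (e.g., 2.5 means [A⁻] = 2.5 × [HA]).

pKa = -log(5.27e-05) = 4.2782. pH = pKa + log([A⁻]/[HA]), so log([A⁻]/[HA]) = pH − pKa = 4.66 − 4.2782 = 0.3818. [A⁻]/[HA] = 10^(0.3818) = 2.41

[A⁻]/[HA] = 2.41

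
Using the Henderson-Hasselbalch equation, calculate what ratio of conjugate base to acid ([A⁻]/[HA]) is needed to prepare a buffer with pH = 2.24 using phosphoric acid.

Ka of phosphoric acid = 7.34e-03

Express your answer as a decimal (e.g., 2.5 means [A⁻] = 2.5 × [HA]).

pKa = -log(7.34e-03) = 2.1343. pH = pKa + log([A⁻]/[HA]), so log([A⁻]/[HA]) = pH − pKa = 2.24 − 2.1343 = 0.1057. [A⁻]/[HA] = 10^(0.1057) = 1.28

[A⁻]/[HA] = 1.28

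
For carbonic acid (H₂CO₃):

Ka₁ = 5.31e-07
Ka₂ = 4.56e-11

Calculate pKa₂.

pKa₂ = -log(Ka₂) = -log(4.56e-11) = 10.34.

pK_{a2} = 10.34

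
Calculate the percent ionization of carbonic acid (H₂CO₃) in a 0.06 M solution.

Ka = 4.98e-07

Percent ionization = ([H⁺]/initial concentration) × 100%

Using Ka equilibrium: x² + Ka×x - Ka×C = 0. Solving: [H⁺] = 1.7261e-04. Percent = (1.7261e-04/0.06) × 100

Percent ionization = 0.288%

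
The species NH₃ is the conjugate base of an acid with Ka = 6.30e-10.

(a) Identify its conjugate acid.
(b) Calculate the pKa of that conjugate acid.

(a) The conjugate acid is formed by adding one H⁺ to NH₃, giving NH₄⁺. (b) pKa = -log(Ka) = -log(6.30e-10) = 9.20.

Conjugate acid: NH₄⁺; pK_a = 9.20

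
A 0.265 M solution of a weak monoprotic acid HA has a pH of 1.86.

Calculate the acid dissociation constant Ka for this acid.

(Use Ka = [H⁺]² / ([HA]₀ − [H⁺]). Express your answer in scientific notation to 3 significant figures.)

[H⁺] = 10^(−pH) = 10^(−1.86) = 1.380e-02 M. For HA ⇌ H⁺ + A⁻, Ka = [H⁺][A⁻]/[HA] = [H⁺]² / ([HA]₀ − [H⁺]) = (1.380e-02)² / (0.265 − 1.380e-02) = 7.59e-04.

K_a = 7.59e-04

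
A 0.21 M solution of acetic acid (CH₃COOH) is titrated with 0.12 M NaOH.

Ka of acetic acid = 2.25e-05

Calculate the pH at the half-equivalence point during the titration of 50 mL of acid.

At half-equivalence [HA] = [A⁻], so Henderson-Hasselbalch gives pH = pKa = -log(2.25e-05) = 4.65.

pH = pKa = 4.65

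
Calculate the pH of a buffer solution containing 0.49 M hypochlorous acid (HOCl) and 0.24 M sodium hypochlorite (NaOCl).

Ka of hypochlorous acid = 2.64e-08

pKa = -log(2.64e-08) = 7.58. pH = pKa + log([A⁻]/[HA]) = 7.58 + log(0.24/0.49)

pH = 7.27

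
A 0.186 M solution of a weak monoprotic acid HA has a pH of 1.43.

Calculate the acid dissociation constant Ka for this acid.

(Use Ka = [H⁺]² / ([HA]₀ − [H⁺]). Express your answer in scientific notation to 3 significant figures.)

[H⁺] = 10^(−pH) = 10^(−1.43) = 3.715e-02 M. For HA ⇌ H⁺ + A⁻, Ka = [H⁺][A⁻]/[HA] = [H⁺]² / ([HA]₀ − [H⁺]) = (3.715e-02)² / (0.186 − 3.715e-02) = 9.27e-03.

K_a = 9.27e-03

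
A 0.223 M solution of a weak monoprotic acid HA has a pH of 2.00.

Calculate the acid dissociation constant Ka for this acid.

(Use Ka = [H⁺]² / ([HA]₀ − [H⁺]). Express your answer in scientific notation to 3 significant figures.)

[H⁺] = 10^(−pH) = 10^(−2.00) = 1.000e-02 M. For HA ⇌ H⁺ + A⁻, Ka = [H⁺][A⁻]/[HA] = [H⁺]² / ([HA]₀ − [H⁺]) = (1.000e-02)² / (0.223 − 1.000e-02) = 4.69e-04.

K_a = 4.69e-04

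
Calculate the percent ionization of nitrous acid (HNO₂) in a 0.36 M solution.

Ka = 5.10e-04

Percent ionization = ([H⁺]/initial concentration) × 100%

Using Ka equilibrium: x² + Ka×x - Ka×C = 0. Solving: [H⁺] = 1.3297e-02. Percent = (1.3297e-02/0.36) × 100

Percent ionization = 3.69%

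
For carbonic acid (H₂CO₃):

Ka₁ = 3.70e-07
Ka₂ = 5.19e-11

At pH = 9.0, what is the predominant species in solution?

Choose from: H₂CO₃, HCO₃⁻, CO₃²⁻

pKa₁ = 6.43, pKa₂ = 10.28. For a polyprotic acid the predominant species crosses at each pKa: below pKa_n the protonated form dominates, above it the deprotonated form does. At pH = 9.0, the predominant species is HCO₃⁻.

HCO₃⁻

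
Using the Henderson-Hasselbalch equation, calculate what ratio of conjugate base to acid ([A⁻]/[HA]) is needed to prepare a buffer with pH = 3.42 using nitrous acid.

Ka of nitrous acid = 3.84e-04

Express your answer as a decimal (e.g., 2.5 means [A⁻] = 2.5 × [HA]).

pKa = -log(3.84e-04) = 3.4157. pH = pKa + log([A⁻]/[HA]), so log([A⁻]/[HA]) = pH − pKa = 3.42 − 3.4157 = 0.0043. [A⁻]/[HA] = 10^(0.0043) = 1.01

[A⁻]/[HA] = 1.01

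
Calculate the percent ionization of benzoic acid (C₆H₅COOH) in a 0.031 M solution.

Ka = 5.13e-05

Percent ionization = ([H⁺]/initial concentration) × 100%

Using Ka equilibrium: x² + Ka×x - Ka×C = 0. Solving: [H⁺] = 1.2357e-03. Percent = (1.2357e-03/0.031) × 100

Percent ionization = 3.99%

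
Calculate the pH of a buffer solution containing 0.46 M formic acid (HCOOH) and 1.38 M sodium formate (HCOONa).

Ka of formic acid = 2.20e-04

pKa = -log(2.20e-04) = 3.66. pH = pKa + log([A⁻]/[HA]) = 3.66 + log(1.38/0.46)

pH = 4.13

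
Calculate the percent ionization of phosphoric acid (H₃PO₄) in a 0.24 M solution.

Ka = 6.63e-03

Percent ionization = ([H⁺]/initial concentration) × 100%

Using Ka equilibrium: x² + Ka×x - Ka×C = 0. Solving: [H⁺] = 3.6712e-02. Percent = (3.6712e-02/0.24) × 100

Percent ionization = 15.3%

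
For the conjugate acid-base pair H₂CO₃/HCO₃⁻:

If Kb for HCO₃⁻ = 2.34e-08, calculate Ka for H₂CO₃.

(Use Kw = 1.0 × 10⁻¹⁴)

For a conjugate pair Ka × Kb = Kw, so Ka = Kw/Kb = 1.0 × 10⁻¹⁴ / 2.34e-08 = 4.27e-07.

K_a = 4.27e-07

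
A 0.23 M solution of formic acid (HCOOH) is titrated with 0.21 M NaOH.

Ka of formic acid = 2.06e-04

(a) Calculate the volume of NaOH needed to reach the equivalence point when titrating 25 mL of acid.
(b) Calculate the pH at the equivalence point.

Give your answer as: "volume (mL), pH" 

moles acid = 0.23 × 25/1000 = 0.00575 mol; V_base = moles/0.21 × 1000 = 27.4 mL. At equivalence only the conjugate base is present: [A⁻] = 0.00575/0.052 = 1.0977e-01 M. Kb = Kw/Ka = 4.85e-11; [OH⁻] = √(Kb × [A⁻]) = 2.3084e-06; pOH = 5.64; pH = 14 - pOH = 8.36.

V = 27.4 mL, pH = 8.36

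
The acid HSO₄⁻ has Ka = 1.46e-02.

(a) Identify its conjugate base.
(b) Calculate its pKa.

(a) The conjugate base is formed by removing one H⁺ from HSO₄⁻, giving SO₄²⁻. (b) pKa = -log(Ka) = -log(1.46e-02) = 1.84.

Conjugate base: SO₄²⁻; pK_a = 1.84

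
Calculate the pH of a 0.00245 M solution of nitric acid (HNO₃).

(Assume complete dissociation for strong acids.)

[H⁺] = 0.00245 M for strong acid. pH = -log[H⁺] = -log(0.00245)

pH = 2.61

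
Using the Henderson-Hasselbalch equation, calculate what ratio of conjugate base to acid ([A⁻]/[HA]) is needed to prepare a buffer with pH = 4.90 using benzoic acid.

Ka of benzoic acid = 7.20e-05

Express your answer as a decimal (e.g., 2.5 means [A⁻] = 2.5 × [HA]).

pKa = -log(7.20e-05) = 4.1427. pH = pKa + log([A⁻]/[HA]), so log([A⁻]/[HA]) = pH − pKa = 4.90 − 4.1427 = 0.7573. [A⁻]/[HA] = 10^(0.7573) = 5.72

[A⁻]/[HA] = 5.72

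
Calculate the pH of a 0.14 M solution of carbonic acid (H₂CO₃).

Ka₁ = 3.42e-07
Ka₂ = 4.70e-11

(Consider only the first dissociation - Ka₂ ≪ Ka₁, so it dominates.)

First dissociation dominates. From Ka₁ = [H⁺][HA⁻]/[H₂A], x² + Ka₁·x − Ka₁·C = 0 with C = 0.14 M and Ka₁ = 3.42e-07. Solving: [H⁺] = (−Ka₁ + √(Ka₁² + 4·Ka₁·C)) / 2 = 2.1864e-04 M. pH = -log(2.1864e-04) = 3.66.

pH = 3.66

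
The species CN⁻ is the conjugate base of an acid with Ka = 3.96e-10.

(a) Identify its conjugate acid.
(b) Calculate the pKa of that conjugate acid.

(a) The conjugate acid is formed by adding one H⁺ to CN⁻, giving HCN. (b) pKa = -log(Ka) = -log(3.96e-10) = 9.40.

Conjugate acid: HCN; pK_a = 9.40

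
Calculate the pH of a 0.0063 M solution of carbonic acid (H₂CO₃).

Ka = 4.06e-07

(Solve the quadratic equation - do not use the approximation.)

x² + Ka×x - Ka×C = 0. Using quadratic formula: [H⁺] = 5.0372e-05

pH = 4.30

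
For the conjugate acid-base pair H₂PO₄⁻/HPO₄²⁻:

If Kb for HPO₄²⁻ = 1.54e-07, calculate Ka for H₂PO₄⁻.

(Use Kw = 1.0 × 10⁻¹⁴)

For a conjugate pair Ka × Kb = Kw, so Ka = Kw/Kb = 1.0 × 10⁻¹⁴ / 1.54e-07 = 6.49e-08.

K_a = 6.49e-08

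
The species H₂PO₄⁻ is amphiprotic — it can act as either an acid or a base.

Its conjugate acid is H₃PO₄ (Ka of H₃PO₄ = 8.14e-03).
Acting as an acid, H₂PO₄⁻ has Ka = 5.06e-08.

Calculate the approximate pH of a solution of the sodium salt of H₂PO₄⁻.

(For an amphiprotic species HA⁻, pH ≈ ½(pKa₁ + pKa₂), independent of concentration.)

pKa₁ = -log(8.14e-03) = 2.09; pKa₂ = -log(5.06e-08) = 7.30. For an amphiprotic species, pH ≈ ½(pKa₁ + pKa₂) = ½(2.09 + 7.30) = 4.69.

pH = 4.69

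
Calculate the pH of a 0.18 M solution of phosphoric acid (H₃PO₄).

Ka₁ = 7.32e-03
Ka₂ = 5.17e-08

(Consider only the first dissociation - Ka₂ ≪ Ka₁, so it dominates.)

First dissociation dominates. From Ka₁ = [H⁺][HA⁻]/[H₂A], x² + Ka₁·x − Ka₁·C = 0 with C = 0.18 M and Ka₁ = 7.32e-03. Solving: [H⁺] = (−Ka₁ + √(Ka₁² + 4·Ka₁·C)) / 2 = 3.2823e-02 M. pH = -log(3.2823e-02) = 1.48.

pH = 1.48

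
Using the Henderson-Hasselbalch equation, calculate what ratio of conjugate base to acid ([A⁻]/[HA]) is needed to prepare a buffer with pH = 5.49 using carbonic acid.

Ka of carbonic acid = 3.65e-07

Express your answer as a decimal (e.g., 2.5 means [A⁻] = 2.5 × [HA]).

pKa = -log(3.65e-07) = 6.4377. pH = pKa + log([A⁻]/[HA]), so log([A⁻]/[HA]) = pH − pKa = 5.49 − 6.4377 = -0.9477. [A⁻]/[HA] = 10^(-0.9477) = 0.113

[A⁻]/[HA] = 0.113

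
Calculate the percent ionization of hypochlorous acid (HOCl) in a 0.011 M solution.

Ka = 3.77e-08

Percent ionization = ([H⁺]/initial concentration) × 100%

Using Ka equilibrium: x² + Ka×x - Ka×C = 0. Solving: [H⁺] = 2.0345e-05. Percent = (2.0345e-05/0.011) × 100

Percent ionization = 0.185%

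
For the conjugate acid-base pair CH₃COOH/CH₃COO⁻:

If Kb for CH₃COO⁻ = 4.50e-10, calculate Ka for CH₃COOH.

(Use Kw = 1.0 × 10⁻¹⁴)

For a conjugate pair Ka × Kb = Kw, so Ka = Kw/Kb = 1.0 × 10⁻¹⁴ / 4.50e-10 = 2.22e-05.

K_a = 2.22e-05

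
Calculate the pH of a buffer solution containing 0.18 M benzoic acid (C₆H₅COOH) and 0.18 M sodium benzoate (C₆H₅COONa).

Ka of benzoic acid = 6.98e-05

pKa = -log(6.98e-05) = 4.16. pH = pKa + log([A⁻]/[HA]) = 4.16 + log(0.18/0.18)

pH = 4.16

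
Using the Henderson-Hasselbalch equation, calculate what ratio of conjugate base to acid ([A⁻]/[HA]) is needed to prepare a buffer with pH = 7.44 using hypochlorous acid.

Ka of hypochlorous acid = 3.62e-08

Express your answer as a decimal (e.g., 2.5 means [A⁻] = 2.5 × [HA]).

pKa = -log(3.62e-08) = 7.4413. pH = pKa + log([A⁻]/[HA]), so log([A⁻]/[HA]) = pH − pKa = 7.44 − 7.4413 = -0.0013. [A⁻]/[HA] = 10^(-0.0013) = 0.997

[A⁻]/[HA] = 0.997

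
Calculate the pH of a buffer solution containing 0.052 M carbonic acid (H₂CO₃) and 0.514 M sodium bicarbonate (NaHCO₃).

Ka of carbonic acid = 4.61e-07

pKa = -log(4.61e-07) = 6.34. pH = pKa + log([A⁻]/[HA]) = 6.34 + log(0.514/0.052)

pH = 7.33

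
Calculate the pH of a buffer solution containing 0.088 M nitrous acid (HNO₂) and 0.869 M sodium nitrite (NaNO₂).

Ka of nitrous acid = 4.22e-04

pKa = -log(4.22e-04) = 3.37. pH = pKa + log([A⁻]/[HA]) = 3.37 + log(0.869/0.088)

pH = 4.37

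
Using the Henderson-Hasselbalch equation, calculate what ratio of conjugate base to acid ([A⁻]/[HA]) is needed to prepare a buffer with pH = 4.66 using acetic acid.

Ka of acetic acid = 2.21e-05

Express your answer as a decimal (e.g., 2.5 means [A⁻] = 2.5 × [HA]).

pKa = -log(2.21e-05) = 4.6556. pH = pKa + log([A⁻]/[HA]), so log([A⁻]/[HA]) = pH − pKa = 4.66 − 4.6556 = 0.0044. [A⁻]/[HA] = 10^(0.0044) = 1.01

[A⁻]/[HA] = 1.01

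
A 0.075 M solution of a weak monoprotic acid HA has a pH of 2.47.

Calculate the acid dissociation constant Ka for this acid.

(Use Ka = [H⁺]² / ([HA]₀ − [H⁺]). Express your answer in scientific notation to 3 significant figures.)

[H⁺] = 10^(−pH) = 10^(−2.47) = 3.388e-03 M. For HA ⇌ H⁺ + A⁻, Ka = [H⁺][A⁻]/[HA] = [H⁺]² / ([HA]₀ − [H⁺]) = (3.388e-03)² / (0.075 − 3.388e-03) = 1.60e-04.

K_a = 1.60e-04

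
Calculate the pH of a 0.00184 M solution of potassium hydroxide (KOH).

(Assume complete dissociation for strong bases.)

[OH⁻] = 0.00184 M for strong base. pOH = -log[OH⁻] = 2.74, pH = 14 - pOH

pH = 11.26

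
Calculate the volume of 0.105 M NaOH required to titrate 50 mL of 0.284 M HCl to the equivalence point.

At equivalence: moles acid = moles base. moles HCl = 0.284 × 50/1000 = 0.0142 mol. V_base = moles / 0.105 × 1000 = 135.2 mL.

V_{base} = 135.2 mL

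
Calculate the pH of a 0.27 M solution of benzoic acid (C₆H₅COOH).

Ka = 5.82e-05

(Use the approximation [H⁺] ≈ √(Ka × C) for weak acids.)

[H⁺] = √(Ka × C) = √(5.82e-05 × 0.27) = 3.9641e-03. pH = -log(3.9641e-03)

pH = 2.40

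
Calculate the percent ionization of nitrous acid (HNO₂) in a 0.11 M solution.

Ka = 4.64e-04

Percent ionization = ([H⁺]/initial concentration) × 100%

Using Ka equilibrium: x² + Ka×x - Ka×C = 0. Solving: [H⁺] = 6.9160e-03. Percent = (6.9160e-03/0.11) × 100

Percent ionization = 6.29%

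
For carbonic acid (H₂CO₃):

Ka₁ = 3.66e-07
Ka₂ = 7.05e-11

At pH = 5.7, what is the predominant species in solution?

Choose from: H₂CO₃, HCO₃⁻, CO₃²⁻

pKa₁ = 6.44, pKa₂ = 10.15. For a polyprotic acid the predominant species crosses at each pKa: below pKa_n the protonated form dominates, above it the deprotonated form does. At pH = 5.7, the predominant species is H₂CO₃.

H₂CO₃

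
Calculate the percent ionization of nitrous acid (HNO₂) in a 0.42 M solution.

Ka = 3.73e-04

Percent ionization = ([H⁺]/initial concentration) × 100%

Using Ka equilibrium: x² + Ka×x - Ka×C = 0. Solving: [H⁺] = 1.2331e-02. Percent = (1.2331e-02/0.42) × 100

Percent ionization = 2.94%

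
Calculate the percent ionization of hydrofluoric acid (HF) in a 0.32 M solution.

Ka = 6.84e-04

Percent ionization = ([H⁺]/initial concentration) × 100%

Using Ka equilibrium: x² + Ka×x - Ka×C = 0. Solving: [H⁺] = 1.4457e-02. Percent = (1.4457e-02/0.32) × 100

Percent ionization = 4.52%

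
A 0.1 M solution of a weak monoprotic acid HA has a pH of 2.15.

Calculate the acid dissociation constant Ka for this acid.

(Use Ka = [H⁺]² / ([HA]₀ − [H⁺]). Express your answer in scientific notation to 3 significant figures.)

[H⁺] = 10^(−pH) = 10^(−2.15) = 7.079e-03 M. For HA ⇌ H⁺ + A⁻, Ka = [H⁺][A⁻]/[HA] = [H⁺]² / ([HA]₀ − [H⁺]) = (7.079e-03)² / (0.1 − 7.079e-03) = 5.39e-04.

K_a = 5.39e-04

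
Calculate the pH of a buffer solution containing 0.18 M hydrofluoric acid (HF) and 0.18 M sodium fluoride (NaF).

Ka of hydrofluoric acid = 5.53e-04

pKa = -log(5.53e-04) = 3.26. pH = pKa + log([A⁻]/[HA]) = 3.26 + log(0.18/0.18)

pH = 3.26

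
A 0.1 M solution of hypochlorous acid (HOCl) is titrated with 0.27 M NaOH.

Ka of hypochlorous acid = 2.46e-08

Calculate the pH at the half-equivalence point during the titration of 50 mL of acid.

At half-equivalence [HA] = [A⁻], so Henderson-Hasselbalch gives pH = pKa = -log(2.46e-08) = 7.61.

pH = pKa = 7.61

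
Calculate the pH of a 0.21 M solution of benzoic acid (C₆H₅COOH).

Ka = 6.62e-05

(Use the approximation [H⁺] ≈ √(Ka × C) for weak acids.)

[H⁺] = √(Ka × C) = √(6.62e-05 × 0.21) = 3.7285e-03. pH = -log(3.7285e-03)

pH = 2.43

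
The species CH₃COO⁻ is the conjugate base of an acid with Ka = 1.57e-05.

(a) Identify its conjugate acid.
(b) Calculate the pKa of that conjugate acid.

(a) The conjugate acid is formed by adding one H⁺ to CH₃COO⁻, giving CH₃COOH. (b) pKa = -log(Ka) = -log(1.57e-05) = 4.80.

Conjugate acid: CH₃COOH; pK_a = 4.80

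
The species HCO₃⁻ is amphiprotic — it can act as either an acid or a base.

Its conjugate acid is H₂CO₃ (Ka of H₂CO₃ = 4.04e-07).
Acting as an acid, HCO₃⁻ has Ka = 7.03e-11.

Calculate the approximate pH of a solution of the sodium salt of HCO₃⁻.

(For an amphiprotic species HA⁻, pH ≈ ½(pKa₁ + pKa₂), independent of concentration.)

pKa₁ = -log(4.04e-07) = 6.39; pKa₂ = -log(7.03e-11) = 10.15. For an amphiprotic species, pH ≈ ½(pKa₁ + pKa₂) = ½(6.39 + 10.15) = 8.27.

pH = 8.27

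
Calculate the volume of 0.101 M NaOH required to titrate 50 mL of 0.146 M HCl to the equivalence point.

At equivalence: moles acid = moles base. moles HCl = 0.146 × 50/1000 = 0.0073 mol. V_base = moles / 0.101 × 1000 = 72.3 mL.

V_{base} = 72.3 mL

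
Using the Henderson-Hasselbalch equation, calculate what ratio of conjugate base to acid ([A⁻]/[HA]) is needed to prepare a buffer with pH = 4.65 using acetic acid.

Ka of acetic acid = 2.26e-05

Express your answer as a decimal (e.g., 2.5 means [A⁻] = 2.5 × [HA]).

pKa = -log(2.26e-05) = 4.6459. pH = pKa + log([A⁻]/[HA]), so log([A⁻]/[HA]) = pH − pKa = 4.65 − 4.6459 = 0.0041. [A⁻]/[HA] = 10^(0.0041) = 1.01

[A⁻]/[HA] = 1.01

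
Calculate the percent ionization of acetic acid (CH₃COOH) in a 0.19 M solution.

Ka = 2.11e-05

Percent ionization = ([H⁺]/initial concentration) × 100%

Using Ka equilibrium: x² + Ka×x - Ka×C = 0. Solving: [H⁺] = 1.9917e-03. Percent = (1.9917e-03/0.19) × 100

Percent ionization = 1.05%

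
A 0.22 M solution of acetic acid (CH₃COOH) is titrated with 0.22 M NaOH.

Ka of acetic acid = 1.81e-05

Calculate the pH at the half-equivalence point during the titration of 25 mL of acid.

At half-equivalence [HA] = [A⁻], so Henderson-Hasselbalch gives pH = pKa = -log(1.81e-05) = 4.74.

pH = pKa = 4.74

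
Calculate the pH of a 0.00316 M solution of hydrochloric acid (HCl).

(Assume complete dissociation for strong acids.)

[H⁺] = 0.00316 M for strong acid. pH = -log[H⁺] = -log(0.00316)

pH = 2.50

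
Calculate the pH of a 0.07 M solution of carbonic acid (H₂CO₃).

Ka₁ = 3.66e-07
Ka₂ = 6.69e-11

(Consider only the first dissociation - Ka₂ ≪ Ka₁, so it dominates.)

First dissociation dominates. From Ka₁ = [H⁺][HA⁻]/[H₂A], x² + Ka₁·x − Ka₁·C = 0 with C = 0.07 M and Ka₁ = 3.66e-07. Solving: [H⁺] = (−Ka₁ + √(Ka₁² + 4·Ka₁·C)) / 2 = 1.5988e-04 M. pH = -log(1.5988e-04) = 3.80.

pH = 3.80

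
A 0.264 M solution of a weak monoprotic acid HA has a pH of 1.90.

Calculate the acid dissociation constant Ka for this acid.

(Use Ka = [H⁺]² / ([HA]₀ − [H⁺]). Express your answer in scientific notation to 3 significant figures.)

[H⁺] = 10^(−pH) = 10^(−1.90) = 1.259e-02 M. For HA ⇌ H⁺ + A⁻, Ka = [H⁺][A⁻]/[HA] = [H⁺]² / ([HA]₀ − [H⁺]) = (1.259e-02)² / (0.264 − 1.259e-02) = 6.30e-04.

K_a = 6.30e-04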